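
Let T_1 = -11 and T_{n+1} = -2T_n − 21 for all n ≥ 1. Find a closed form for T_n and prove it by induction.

Claim: T_n = 2·(-2)^n − 7.

Base case: T_1 = -11, and 2·(-2)^1 − 7 = -4 − 7 = -11.
Assume T_j = 2·(-2)^j − 7 for some j ≥ 1.
Then T_{j+1} = -2T_j − 21 = -2·(2·(-2)^j − 7) − 21 = -4·(-2)^j + 14 − 21 = 2·(-2)^{j+1} − 7.
So the formula holds for j+1, and by induction T_n = 2·(-2)^n − 7 for all n ≥ 1.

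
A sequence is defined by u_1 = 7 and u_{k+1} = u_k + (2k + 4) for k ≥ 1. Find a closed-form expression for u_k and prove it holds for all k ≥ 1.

Claim: u_k = k^2 + 3k + 3.

Base case: u_1 = 7, and 1^2 + 3·1 + 3 = 7.
Assume u_m = m^2 + 3m + 3.
Then u_{m+1} = u_m + (2m + 4) = (m^2 + 3m + 3) + (2m + 4) = m^2 + 5m + 7,
and (m+1)^2 + 3·(m+1) + 3 = m^2 + 5m + 7.
This completes the inductive step, so u_k = k^2 + 3k + 3 for all k ≥ 1.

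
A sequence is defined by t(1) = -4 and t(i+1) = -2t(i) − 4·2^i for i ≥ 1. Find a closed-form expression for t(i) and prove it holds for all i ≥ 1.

Claim: t(i) = (-2)^i − 2^i.

Base case: t(1) = -4, and (-2)^1 − 2^1 = -2 − 2 = -4.
Assume t(k) = (-2)^k − 2^k for some k ≥ 1.
Then t(k+1) = -2t(k) − 4·2^k = -2·((-2)^k − 2^k) − 4·2^k = (-2)^{k+1} + 2·2^k − 4·2^k = (-2)^{k+1} − 2·2^k = (-2)^{k+1} − 2^{k+1}.
By induction, t(i) = (-2)^i − 2^i for all i ≥ 1.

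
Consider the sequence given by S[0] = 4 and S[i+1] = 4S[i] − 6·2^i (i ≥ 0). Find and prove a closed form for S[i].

Claim: S[i] = 4^i + 3·2^i.

Base case: S[0] = 4, and 4^0 + 3·2^0 = 1 + 3 = 4.
Assume S[k] = 4^k + 3·2^k for some k ≥ 0.
Then S[k+1] = 4S[k] − 6·2^k = 4·(4^k + 3·2^k) − 6·2^k = 4^{k+1} + 12·2^k − 6·2^k = 4^{k+1} + 6·2^k = 4^{k+1} + 3·2^{k+1}.
By induction, S[i] = 4^i + 3·2^i for all i ≥ 0.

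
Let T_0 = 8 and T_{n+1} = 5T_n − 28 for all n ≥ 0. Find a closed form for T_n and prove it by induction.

Claim: T_n = 5^n + 7.

Base case: T_0 = 8, and 5^0 + 7 = 1 + 7 = 8.
Assume T_m = 5^m + 7 for some m ≥ 0.
Then T_{m+1} = 5T_m − 28 = 5·(5^m + 7) − 28 = 5^{m+1} + 35 − 28 = 5^{m+1} + 7.
This completes the inductive step, so T_n = 5^n + 7 for all n ≥ 0.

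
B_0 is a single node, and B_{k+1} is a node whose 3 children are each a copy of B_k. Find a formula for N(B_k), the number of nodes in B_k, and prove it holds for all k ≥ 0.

Claim: N(B_k) = (3^{k+1} − 1)/2.

Base case: N(B_0) = 1, and (3^{0+1} − 1)/2 = 1.
Assume N(B_m) = (3^{m+1} − 1)/2.
Then N(B_{m+1}) = 1 + 3N(B_m) = 1 + 3·(3^{m+1} − 1)/2 = 1 + (3^{m+2} − 3)/2 = (2 + 3^{m+2} − 3)/2 = (3^{m+2} − 1)/2.
This completes the inductive step, so N(B_k) = (3^{k+1} − 1)/2 for all k ≥ 0.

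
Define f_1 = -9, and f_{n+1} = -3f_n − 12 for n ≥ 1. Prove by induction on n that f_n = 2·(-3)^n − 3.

Base case: f_1 = -9, and 2·(-3)^1 − 3 = -6 − 3 = -9.
Assume f_r = 2·(-3)^r − 3 for some r ≥ 1.
Then f_{r+1} = -3f_r − 12 = -3·(2·(-3)^r − 3) − 12 = -6·(-3)^r + 9 − 12 = 2·(-3)^{r+1} − 3.
Hence f_n = 2·(-3)^n − 3 for every n ≥ 1, by induction.

f_n = 2·(-3)^n − 3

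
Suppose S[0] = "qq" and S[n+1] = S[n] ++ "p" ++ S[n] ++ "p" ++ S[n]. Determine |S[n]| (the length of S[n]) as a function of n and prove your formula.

Claim: |S[n]| = 3^{n+1} − 1.

Base case: |S[0]| = 2, and 3^{0+1} − 1 = 2.
Assume |S[j]| = 3^{j+1} − 1.
Then |S[j+1]| = 3|S[j]| + 2 = 3(3^{j+1} − 1) + 2 = 3^{j+2} − 3 + 2 = 3^{j+2} − 1.
So the formula holds for j+1, and by induction |S[n]| = 3^{n+1} − 1 for all n ≥ 0.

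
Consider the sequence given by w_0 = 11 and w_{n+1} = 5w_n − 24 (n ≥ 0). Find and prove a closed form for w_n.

Claim: w_n = 5^{n+1} + 6.

Base case: w_0 = 11, and 5^{0+1} + 6 = 5 + 6 = 11.
Assume w_j = 5^{j+1} + 6 for some j ≥ 0.
Then w_{j+1} = 5w_j − 24 = 5·(5^{j+1} + 6) − 24 = 5^{j+2} + 30 − 24 = 5^{j+2} + 6.
So the formula holds for j+1, and by induction w_n = 5^{n+1} + 6 for all n ≥ 0.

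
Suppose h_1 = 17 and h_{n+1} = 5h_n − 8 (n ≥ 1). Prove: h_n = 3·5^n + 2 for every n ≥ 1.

Base case: h_1 = 17, and 3·5^1 + 2 = 15 + 2 = 17.
Assume h_m = 3·5^m + 2 for some m ≥ 1.
Then h_{m+1} = 5h_m − 8 = 5·(3·5^m + 2) − 8 = 15·5^m + 10 − 8 = 3·5^{m+1} + 2.
By induction, h_n = 3·5^n + 2 for all n ≥ 1.

h_n = 3·5^n + 2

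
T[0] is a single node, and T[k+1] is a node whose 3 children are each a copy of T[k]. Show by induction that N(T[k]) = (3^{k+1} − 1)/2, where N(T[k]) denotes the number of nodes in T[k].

Base case: N(T[0]) = 1, and (3^{0+1} − 1)/2 = 1.
Assume N(T[m]) = (3^{m+1} − 1)/2.
Then N(T[m+1]) = 1 + 3N(T[m]) = 1 + 3·(3^{m+1} − 1)/2 = 1 + (3^{m+2} − 3)/2 = (2 + 3^{m+2} − 3)/2 = (3^{m+2} − 1)/2.
This completes the inductive step, so N(T[k]) = (3^{k+1} − 1)/2 for all k ≥ 0.

N(T[k]) = (3^{k+1} − 1)/2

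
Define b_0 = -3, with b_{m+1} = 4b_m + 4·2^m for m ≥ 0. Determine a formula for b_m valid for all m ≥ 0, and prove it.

Claim: b_m = -4^m − 2·2^m.

Base case: b_0 = -3, and -4^0 − 2·2^0 = -1 − 2 = -3.
Assume b_r = -4^r − 2·2^r for some r ≥ 0.
Then b_{r+1} = 4b_r + 4·2^r = 4·(-4^r − 2·2^r) + 4·2^r = -4^{r+1} − 8·2^r + 4·2^r = -4^{r+1} − 4·2^r = -4^{r+1} − 2·2^{r+1}.
So the formula holds for r+1, and by induction b_m = -4^m − 2·2^m for all m ≥ 0.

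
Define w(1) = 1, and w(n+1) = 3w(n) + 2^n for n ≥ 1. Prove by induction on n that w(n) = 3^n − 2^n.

Base case: w(1) = 1, and 3^1 − 2^1 = 3 − 2 = 1.
Assume w(j) = 3^j − 2^j for some j ≥ 1.
Then w(j+1) = 3w(j) + 2^j = 3·(3^j − 2^j) + 2^j = 3^{j+1} − 3·2^j + 2^j = 3^{j+1} − 2·2^j = 3^{j+1} − 2^{j+1}.
So the formula holds for j+1, and by induction w(n) = 3^n − 2^n for all n ≥ 1.

w(n) = 3^n − 2^n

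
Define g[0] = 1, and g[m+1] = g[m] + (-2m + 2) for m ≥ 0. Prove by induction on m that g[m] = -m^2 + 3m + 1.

Base case: g[0] = 1, and -0^2 + 3·0 + 1 = 1.
Assume g[k] = -k^2 + 3k + 1.
Then g[k+1] = g[k] + (-2k + 2) = (-k^2 + 3k + 1) + (-2k + 2) = -k^2 + k + 3,
and -(k+1)^2 + 3·(k+1) + 1 = -k^2 + k + 3.
Hence g[m] = -m^2 + 3m + 1 for every m ≥ 0, by induction.

g[m] = -m^2 + 3m + 1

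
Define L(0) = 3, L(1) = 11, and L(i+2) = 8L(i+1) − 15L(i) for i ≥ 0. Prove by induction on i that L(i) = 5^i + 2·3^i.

Base cases: L(0) = 3 and 5^0 + 2·3^0 = 3; L(1) = 11 and 5^1 + 2·3^1 = 11.
Assume L(j) = 5^j + 2·3^j for all 0 ≤ j ≤ m, where m ≥ 1.
Then L(m+1) = 8L(m) − 15L(m−1) = 8·(5^m + 2·3^m) − 15·(5^{m−1} + 2·3^{m−1}) = (8·5 − 15)5^{m−1} + 2·(8·3 − 15)3^{m−1} = 25·5^{m−1} + 18·3^{m−1} = 5^{m+1} + 2·3^{m+1}.
Hence L(i) = 5^i + 2·3^i for every i ≥ 0, by strong induction.

L(i) = 5^i + 2·3^i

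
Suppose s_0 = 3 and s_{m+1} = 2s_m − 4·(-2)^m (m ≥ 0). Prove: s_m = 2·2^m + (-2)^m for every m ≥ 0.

Base case: s_0 = 3, and 2·2^0 + (-2)^0 = 2 + 1 = 3.
Assume s_j = 2·2^j + (-2)^j for some j ≥ 0.
Then s_{j+1} = 2s_j − 4·(-2)^j = 2·(2·2^j + (-2)^j) − 4·(-2)^j = 2·2^{j+1} + 2·(-2)^j − 4·(-2)^j = 2·2^{j+1} − 2·(-2)^j = 2·2^{j+1} + (-2)^{j+1}.
So the formula holds for j+1, and by induction s_m = 2·2^m + (-2)^m for all m ≥ 0.

s_m = 2·2^m + (-2)^m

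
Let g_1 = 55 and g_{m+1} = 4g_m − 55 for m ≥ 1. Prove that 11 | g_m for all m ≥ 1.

Base case: g_1 = 55 = 11·5, so 11 | g_1.
Assume 11 | g_r, so g_r = 11t for some integer t.
Then g_{r+1} = 4g_r − 55 = 4·(11t) − 55 = 11(4t − 5), so 11 | g_{r+1}.
This completes the inductive step, so 11 | g_m for all m ≥ 1.

11 | g_m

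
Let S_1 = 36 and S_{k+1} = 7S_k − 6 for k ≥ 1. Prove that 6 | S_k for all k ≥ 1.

Base case: S_1 = 36 = 6·6, so 6 | S_1.
Assume 6 | S_r, so S_r = 6t for some integer t.
Then S_{r+1} = 7S_r − 6 = 7·(6t) − 6 = 6(7t − 1), so 6 | S_{r+1}.
This completes the inductive step, so 6 | S_k for all k ≥ 1.

6 | S_k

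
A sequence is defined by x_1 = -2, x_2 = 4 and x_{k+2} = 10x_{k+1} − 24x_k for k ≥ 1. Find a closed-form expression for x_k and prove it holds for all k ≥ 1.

Claim: x_k = 6^k − 2·4^k.

Base cases: x_1 = -2 and 6^1 − 2·4^1 = -2; x_2 = 4 and 6^2 − 2·4^2 = 4.
Assume x_i = 6^i − 2·4^i for all 1 ≤ i ≤ j, where j ≥ 2.
Then x_{j+1} = 10x_j − 24x_{j−1} = 10·(6^j − 2·4^j) − 24·(6^{j−1} − 2·4^{j−1}) = (10·6 − 24)6^{j−1} − 2·(10·4 − 24)4^{j−1} = 36·6^{j−1} − 32·4^{j−1} = 6^{j+1} − 2·4^{j+1}.
Hence x_k = 6^k − 2·4^k for every k ≥ 1, by strong induction.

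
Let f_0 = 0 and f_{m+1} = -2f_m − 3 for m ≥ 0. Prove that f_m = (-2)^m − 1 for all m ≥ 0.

Base case: f_0 = 0, and (-2)^0 − 1 = 1 − 1 = 0.
Assume f_r = (-2)^r − 1 for some r ≥ 0.
Then f_{r+1} = -2f_r − 3 = -2·((-2)^r − 1) − 3 = -2·(-2)^r + 2 − 3 = (-2)^{r+1} − 1.
Hence f_m = (-2)^m − 1 for every m ≥ 0, by induction.

f_m = (-2)^m − 1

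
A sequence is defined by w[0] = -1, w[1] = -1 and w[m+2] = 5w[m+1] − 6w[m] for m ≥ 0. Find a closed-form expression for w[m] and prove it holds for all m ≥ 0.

Claim: w[m] = 3^m − 2·2^m.

Base cases: w[0] = -1 and 3^0 − 2·2^0 = -1; w[1] = -1 and 3^1 − 2·2^1 = -1.
Assume w[i] = 3^i − 2·2^i for all 0 ≤ i ≤ j, where j ≥ 1.
Then w[j+1] = 5w[j] − 6w[j−1] = 5·(3^j − 2·2^j) − 6·(3^{j−1} − 2·2^{j−1}) = (5·3 − 6)3^{j−1} − 2·(5·2 − 6)2^{j−1} = 9·3^{j−1} − 8·2^{j−1} = 3^{j+1} − 2·2^{j+1}.
By strong induction, w[m] = 3^m − 2·2^m for all m ≥ 0.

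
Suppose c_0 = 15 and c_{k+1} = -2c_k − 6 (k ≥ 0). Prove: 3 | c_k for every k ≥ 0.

Base case: c_0 = 15 = 3·5, so 3 | c_0.
Assume 3 | c_j, so c_j = 3t for some integer t.
Then c_{j+1} = -2c_j − 6 = -2·(3t) − 6 = 3(-2t − 2), so 3 | c_{j+1}.
By induction, 3 | c_k for all k ≥ 0.

3 | c_k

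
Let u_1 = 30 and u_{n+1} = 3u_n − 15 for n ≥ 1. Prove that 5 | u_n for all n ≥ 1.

Base case: u_1 = 30 = 5·6, so 5 | u_1.
Assume 5 | u_r, so u_r = 5t for some integer t.
Then u_{r+1} = 3u_r − 15 = 3·(5t) − 15 = 5(3t − 3), so 5 | u_{r+1}.
This completes the inductive step, so 5 | u_n for all n ≥ 1.

5 | u_n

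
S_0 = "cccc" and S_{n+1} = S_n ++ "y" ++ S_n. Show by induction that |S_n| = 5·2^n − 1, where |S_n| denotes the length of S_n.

Base case: |S_0| = 4, and 5·2^0 − 1 = 4.
Assume |S_r| = 5·2^r − 1.
Then |S_{r+1}| = |S_r| + 1 + |S_r| = 2|S_r| + 1 = 2(5·2^r − 1) + 1 = 5·2^{r+1} − 2 + 1 = 5·2^{r+1} − 1.
So the formula holds for r+1, and by induction |S_n| = 5·2^n − 1 for all n ≥ 0.

|S_n| = 5·2^n − 1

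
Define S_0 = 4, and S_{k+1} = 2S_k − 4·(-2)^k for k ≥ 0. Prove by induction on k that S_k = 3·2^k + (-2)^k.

Base case: S_0 = 4, and 3·2^0 + (-2)^0 = 3 + 1 = 4.
Assume S_m = 3·2^m + (-2)^m for some m ≥ 0.
Then S_{m+1} = 2S_m − 4·(-2)^m = 2·(3·2^m + (-2)^m) − 4·(-2)^m = 3·2^{m+1} + 2·(-2)^m − 4·(-2)^m = 3·2^{m+1} − 2·(-2)^m = 3·2^{m+1} + (-2)^{m+1}.
Hence S_k = 3·2^k + (-2)^k for every k ≥ 0, by induction.

S_k = 3·2^k + (-2)^k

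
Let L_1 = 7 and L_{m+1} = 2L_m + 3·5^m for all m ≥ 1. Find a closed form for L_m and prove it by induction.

Claim: L_m = 2^m + 5^m.

Base case: L_1 = 7, and 2^1 + 5^1 = 2 + 5 = 7.
Assume L_j = 2^j + 5^j for some j ≥ 1.
Then L_{j+1} = 2L_j + 3·5^j = 2·(2^j + 5^j) + 3·5^j = 2^{j+1} + 2·5^j + 3·5^j = 2^{j+1} + 5·5^j = 2^{j+1} + 5^{j+1}.
Hence L_m = 2^m + 5^m for every m ≥ 1, by induction.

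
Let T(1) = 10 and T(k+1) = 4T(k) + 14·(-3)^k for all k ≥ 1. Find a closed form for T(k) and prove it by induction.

Claim: T(k) = 4^k − 2·(-3)^k.

Base case: T(1) = 10, and 4^1 − 2·(-3)^1 = 4 + 6 = 10.
Assume T(r) = 4^r − 2·(-3)^r for some r ≥ 1.
Then T(r+1) = 4T(r) + 14·(-3)^r = 4·(4^r − 2·(-3)^r) + 14·(-3)^r = 4^{r+1} − 8·(-3)^r + 14·(-3)^r = 4^{r+1} + 6·(-3)^r = 4^{r+1} − 2·(-3)^{r+1}.
So the formula holds for r+1, and by induction T(k) = 4^k − 2·(-3)^k for all k ≥ 1.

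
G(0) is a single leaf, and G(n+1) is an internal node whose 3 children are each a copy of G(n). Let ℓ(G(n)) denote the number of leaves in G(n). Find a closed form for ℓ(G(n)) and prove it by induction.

Claim: ℓ(G(n)) = 3^n.

Base case: ℓ(G(0)) = 1, and 3^0 = 1.
Assume ℓ(G(k)) = 3^k.
Then ℓ(G(k+1)) = 3·ℓ(G(k)) = 3·3^k = 3^{k+1}.
This completes the inductive step, so ℓ(G(n)) = 3^n for all n ≥ 0.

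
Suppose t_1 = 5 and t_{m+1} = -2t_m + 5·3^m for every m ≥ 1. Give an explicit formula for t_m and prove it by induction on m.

Claim: t_m = -(-2)^m + 3^m.

Base case: t_1 = 5, and -(-2)^1 + 3^1 = 2 + 3 = 5.
Assume t_r = -(-2)^r + 3^r for some r ≥ 1.
Then t_{r+1} = -2t_r + 5·3^r = -2·(-(-2)^r + 3^r) + 5·3^r = -(-2)^{r+1} − 2·3^r + 5·3^r = -(-2)^{r+1} + 3·3^r = -(-2)^{r+1} + 3^{r+1}.
So the formula holds for r+1, and by induction t_m = -(-2)^m + 3^m for all m ≥ 1.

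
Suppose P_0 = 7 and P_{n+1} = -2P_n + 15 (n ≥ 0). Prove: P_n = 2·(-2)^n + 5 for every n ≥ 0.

Base case: P_0 = 7, and 2·(-2)^0 + 5 = 2 + 5 = 7.
Assume P_r = 2·(-2)^r + 5 for some r ≥ 0.
Then P_{r+1} = -2P_r + 15 = -2·(2·(-2)^r + 5) + 15 = -4·(-2)^r − 10 + 15 = 2·(-2)^{r+1} + 5.
Hence P_n = 2·(-2)^n + 5 for every n ≥ 0, by induction.

P_n = 2·(-2)^n + 5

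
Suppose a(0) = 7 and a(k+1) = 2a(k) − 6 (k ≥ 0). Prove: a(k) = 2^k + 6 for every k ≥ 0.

Base case: a(0) = 7, and 2^0 + 6 = 1 + 6 = 7.
Assume a(r) = 2^r + 6 for some r ≥ 0.
Then a(r+1) = 2a(r) − 6 = 2·(2^r + 6) − 6 = 2^{r+1} + 12 − 6 = 2^{r+1} + 6.
This completes the inductive step, so a(k) = 2^k + 6 for all k ≥ 0.

a(k) = 2^k + 6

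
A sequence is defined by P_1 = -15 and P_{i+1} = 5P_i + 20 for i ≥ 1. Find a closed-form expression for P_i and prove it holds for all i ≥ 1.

Claim: P_i = -2·5^i − 5.

Base case: P_1 = -15, and -2·5^1 − 5 = -10 − 5 = -15.
Assume P_m = -2·5^m − 5 for some m ≥ 1.
Then P_{m+1} = 5P_m + 20 = 5·(-2·5^m − 5) + 20 = -10·5^m − 25 + 20 = -2·5^{m+1} − 5.
Hence P_i = -2·5^i − 5 for every i ≥ 1, by induction.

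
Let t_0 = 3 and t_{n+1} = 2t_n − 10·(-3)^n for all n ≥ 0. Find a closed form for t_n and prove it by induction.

Claim: t_n = 2^n + 2·(-3)^n.

Base case: t_0 = 3, and 2^0 + 2·(-3)^0 = 1 + 2 = 3.
Assume t_k = 2^k + 2·(-3)^k for some k ≥ 0.
Then t_{k+1} = 2t_k − 10·(-3)^k = 2·(2^k + 2·(-3)^k) − 10·(-3)^k = 2^{k+1} + 4·(-3)^k − 10·(-3)^k = 2^{k+1} − 6·(-3)^k = 2^{k+1} + 2·(-3)^{k+1}.
So the formula holds for k+1, and by induction t_n = 2^n + 2·(-3)^n for all n ≥ 0.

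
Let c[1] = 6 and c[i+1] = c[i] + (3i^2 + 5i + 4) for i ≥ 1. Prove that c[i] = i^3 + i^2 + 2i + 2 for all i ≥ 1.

Base case: c[1] = 6, and 1^3 + 1^2 + 2·1 + 2 = 6.
Assume c[m] = m^3 + m^2 + 2m + 2.
Then c[m+1] = c[m] + (3m^2 + 5m + 4) = (m^3 + m^2 + 2m + 2) + (3m^2 + 5m + 4) = m^3 + 4m^2 + 7m + 6,
and (m+1)^3 + (m+1)^2 + 2·(m+1) + 2 = m^3 + 4m^2 + 7m + 6.
This completes the inductive step, so c[i] = i^3 + i^2 + 2i + 2 for all i ≥ 1.

c[i] = i^3 + i^2 + 2i + 2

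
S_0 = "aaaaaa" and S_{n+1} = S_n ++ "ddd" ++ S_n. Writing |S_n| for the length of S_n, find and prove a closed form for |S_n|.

Claim: |S_n| = 9·2^n − 3.

Base case: |S_0| = 6, and 9·2^0 − 3 = 6.
Assume |S_j| = 9·2^j − 3.
Then |S_{j+1}| = |S_j| + 3 + |S_j| = 2|S_j| + 3 = 2(9·2^j − 3) + 3 = 9·2^{j+1} − 6 + 3 = 9·2^{j+1} − 3.
This completes the inductive step, so |S_n| = 9·2^n − 3 for all n ≥ 0.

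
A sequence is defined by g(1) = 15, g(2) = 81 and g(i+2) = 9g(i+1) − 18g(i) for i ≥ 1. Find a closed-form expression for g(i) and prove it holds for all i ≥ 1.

Claim: g(i) = 3^i + 2·6^i.

Base cases: g(1) = 15 and 3^1 + 2·6^1 = 15; g(2) = 81 and 3^2 + 2·6^2 = 81.
Assume g(j) = 3^j + 2·6^j for all 1 ≤ j ≤ k, where k ≥ 2.
Then g(k+1) = 9g(k) − 18g(k−1) = 9·(3^k + 2·6^k) − 18·(3^{k−1} + 2·6^{k−1}) = (9·3 − 18)3^{k−1} + 2·(9·6 − 18)6^{k−1} = 9·3^{k−1} + 72·6^{k−1} = 3^{k+1} + 2·6^{k+1}.
So the formula holds for k+1, and by strong induction g(i) = 3^i + 2·6^i for all i ≥ 1.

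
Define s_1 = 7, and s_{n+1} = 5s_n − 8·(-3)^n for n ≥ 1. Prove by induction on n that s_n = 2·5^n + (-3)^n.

Base case: s_1 = 7, and 2·5^1 + (-3)^1 = 10 − 3 = 7.
Assume s_m = 2·5^m + (-3)^m for some m ≥ 1.
Then s_{m+1} = 5s_m − 8·(-3)^m = 5·(2·5^m + (-3)^m) − 8·(-3)^m = 2·5^{m+1} + 5·(-3)^m − 8·(-3)^m = 2·5^{m+1} − 3·(-3)^m = 2·5^{m+1} + (-3)^{m+1}.
By induction, s_n = 2·5^n + (-3)^n for all n ≥ 1.

s_n = 2·5^n + (-3)^n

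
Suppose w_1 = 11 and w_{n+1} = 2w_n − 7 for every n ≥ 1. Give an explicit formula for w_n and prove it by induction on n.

Claim: w_n = 2^{n+1} + 7.

Base case: w_1 = 11, and 2^{1+1} + 7 = 4 + 7 = 11.
Assume w_j = 2^{j+1} + 7 for some j ≥ 1.
Then w_{j+1} = 2w_j − 7 = 2·(2^{j+1} + 7) − 7 = 2^{j+2} + 14 − 7 = 2^{j+2} + 7.
Hence w_n = 2^{n+1} + 7 for every n ≥ 1, by induction.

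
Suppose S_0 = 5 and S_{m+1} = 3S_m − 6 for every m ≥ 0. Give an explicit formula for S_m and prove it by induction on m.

Claim: S_m = 2·3^m + 3.

Base case: S_0 = 5, and 2·3^0 + 3 = 2 + 3 = 5.
Assume S_j = 2·3^j + 3 for some j ≥ 0.
Then S_{j+1} = 3S_j − 6 = 3·(2·3^j + 3) − 6 = 6·3^j + 9 − 6 = 2·3^{j+1} + 3.
Hence S_m = 2·3^m + 3 for every m ≥ 0, by induction.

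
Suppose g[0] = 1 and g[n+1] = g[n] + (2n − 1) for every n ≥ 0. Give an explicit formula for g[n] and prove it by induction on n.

Claim: g[n] = n^2 − 2n + 1.

Base case: g[0] = 1, and 0^2 − 2·0 + 1 = 1.
Assume g[m] = m^2 − 2m + 1.
Then g[m+1] = g[m] + (2m − 1) = (m^2 − 2m + 1) + (2m − 1) = m^2,
and (m+1)^2 − 2·(m+1) + 1 = m^2.
Hence g[n] = n^2 − 2n + 1 for every n ≥ 0, by induction.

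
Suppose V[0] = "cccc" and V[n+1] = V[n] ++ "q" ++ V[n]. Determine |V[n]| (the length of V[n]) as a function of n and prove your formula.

Claim: |V[n]| = 5·2^n − 1.

Base case: |V[0]| = 4, and 5·2^0 − 1 = 4.
Assume |V[r]| = 5·2^r − 1.
Then |V[r+1]| = |V[r]| + 1 + |V[r]| = 2|V[r]| + 1 = 2(5·2^r − 1) + 1 = 5·2^{r+1} − 2 + 1 = 5·2^{r+1} − 1.
Hence |V[n]| = 5·2^n − 1 for every n ≥ 0, by induction.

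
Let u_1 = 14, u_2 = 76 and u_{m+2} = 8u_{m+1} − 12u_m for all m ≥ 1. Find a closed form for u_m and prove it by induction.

Claim: u_m = 2^m + 2·6^m.

Base cases: u_1 = 14 and 2^1 + 2·6^1 = 14; u_2 = 76 and 2^2 + 2·6^2 = 76.
Assume u_j = 2^j + 2·6^j for all 1 ≤ j ≤ k, where k ≥ 2.
Then u_{k+1} = 8u_k − 12u_{k−1} = 8·(2^k + 2·6^k) − 12·(2^{k−1} + 2·6^{k−1}) = (8·2 − 12)2^{k−1} + 2·(8·6 − 12)6^{k−1} = 4·2^{k−1} + 72·6^{k−1} = 2^{k+1} + 2·6^{k+1}.
By strong induction, u_m = 2^m + 2·6^m for all m ≥ 1.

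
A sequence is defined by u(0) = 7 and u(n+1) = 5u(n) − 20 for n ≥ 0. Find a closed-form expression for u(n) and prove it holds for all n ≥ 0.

Claim: u(n) = 2·5^n + 5.

Base case: u(0) = 7, and 2·5^0 + 5 = 2 + 5 = 7.
Assume u(m) = 2·5^m + 5 for some m ≥ 0.
Then u(m+1) = 5u(m) − 20 = 5·(2·5^m + 5) − 20 = 10·5^m + 25 − 20 = 2·5^{m+1} + 5.
By induction, u(n) = 2·5^n + 5 for all n ≥ 0.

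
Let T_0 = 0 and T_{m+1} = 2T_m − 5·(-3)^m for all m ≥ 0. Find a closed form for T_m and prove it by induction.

Claim: T_m = -2^m + (-3)^m.

Base case: T_0 = 0, and -2^0 + (-3)^0 = -1 + 1 = 0.
Assume T_j = -2^j + (-3)^j for some j ≥ 0.
Then T_{j+1} = 2T_j − 5·(-3)^j = 2·(-2^j + (-3)^j) − 5·(-3)^j = -2^{j+1} + 2·(-3)^j − 5·(-3)^j = -2^{j+1} − 3·(-3)^j = -2^{j+1} + (-3)^{j+1}.
This completes the inductive step, so T_m = -2^m + (-3)^m for all m ≥ 0.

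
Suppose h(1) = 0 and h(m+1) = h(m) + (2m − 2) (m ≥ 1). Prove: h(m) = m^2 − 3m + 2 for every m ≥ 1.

Base case: h(1) = 0, and 1^2 − 3·1 + 2 = 0.
Assume h(r) = r^2 − 3r + 2.
Then h(r+1) = h(r) + (2r − 2) = (r^2 − 3r + 2) + (2r − 2) = r^2 − r,
and (r+1)^2 − 3·(r+1) + 2 = r^2 − r.
This completes the inductive step, so h(m) = m^2 − 3m + 2 for all m ≥ 1.

h(m) = m^2 − 3m + 2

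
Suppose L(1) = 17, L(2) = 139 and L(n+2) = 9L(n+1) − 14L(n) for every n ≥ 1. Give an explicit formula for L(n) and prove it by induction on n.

Claim: L(n) = 3·7^n − 2·2^n.

Base cases: L(1) = 17 and 3·7^1 − 2·2^1 = 17; L(2) = 139 and 3·7^2 − 2·2^2 = 139.
Assume L(i) = 3·7^i − 2·2^i for all 1 ≤ i ≤ j, where j ≥ 2.
Then L(j+1) = 9L(j) − 14L(j−1) = 9·(3·7^j − 2·2^j) − 14·(3·7^{j−1} − 2·2^{j−1}) = 3·(9·7 − 14)7^{j−1} − 2·(9·2 − 14)2^{j−1} = 147·7^{j−1} − 8·2^{j−1} = 3·7^{j+1} − 2·2^{j+1}.
So the formula holds for j+1, and by strong induction L(n) = 3·7^n − 2·2^n for all n ≥ 1.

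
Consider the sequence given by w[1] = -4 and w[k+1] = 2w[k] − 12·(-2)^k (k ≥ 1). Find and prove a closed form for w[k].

Claim: w[k] = 2^k + 3·(-2)^k.

Base case: w[1] = -4, and 2^1 + 3·(-2)^1 = 2 − 6 = -4.
Assume w[j] = 2^j + 3·(-2)^j for some j ≥ 1.
Then w[j+1] = 2w[j] − 12·(-2)^j = 2·(2^j + 3·(-2)^j) − 12·(-2)^j = 2^{j+1} + 6·(-2)^j − 12·(-2)^j = 2^{j+1} − 6·(-2)^j = 2^{j+1} + 3·(-2)^{j+1}.
Hence w[k] = 2^k + 3·(-2)^k for every k ≥ 1, by induction.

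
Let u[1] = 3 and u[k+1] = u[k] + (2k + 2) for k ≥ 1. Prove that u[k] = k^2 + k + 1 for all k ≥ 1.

Base case: u[1] = 3, and 1^2 + 1 + 1 = 3.
Assume u[j] = j^2 + j + 1.
Then u[j+1] = u[j] + (2j + 2) = (j^2 + j + 1) + (2j + 2) = j^2 + 3j + 3,
and (j+1)^2 + (j+1) + 1 = j^2 + 3j + 3.
This completes the inductive step, so u[k] = k^2 + k + 1 for all k ≥ 1.

u[k] = k^2 + k + 1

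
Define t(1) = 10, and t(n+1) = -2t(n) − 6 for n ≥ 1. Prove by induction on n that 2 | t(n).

Base case: t(1) = 10 = 2·5, so 2 | t(1).
Assume 2 | t(j), so t(j) = 2s for some integer s.
Then t(j+1) = -2t(j) − 6 = -2·(2s) − 6 = 2(-2s − 3), so 2 | t(j+1).
So the property holds for j+1, and by induction 2 | t(n) for all n ≥ 1.

2 | t(n)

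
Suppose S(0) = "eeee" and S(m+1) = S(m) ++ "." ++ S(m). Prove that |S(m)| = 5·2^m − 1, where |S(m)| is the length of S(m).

Base case: |S(0)| = 4, and 5·2^0 − 1 = 4.
Assume |S(j)| = 5·2^j − 1.
Then |S(j+1)| = |S(j)| + 1 + |S(j)| = 2|S(j)| + 1 = 2(5·2^j − 1) + 1 = 5·2^{j+1} − 2 + 1 = 5·2^{j+1} − 1.
By induction, |S(m)| = 5·2^m − 1 for all m ≥ 0.

|S(m)| = 5·2^m − 1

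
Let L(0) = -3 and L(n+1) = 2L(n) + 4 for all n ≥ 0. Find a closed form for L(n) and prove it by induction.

Claim: L(n) = 2^n − 4.

Base case: L(0) = -3, and 2^0 − 4 = 1 − 4 = -3.
Assume L(m) = 2^m − 4 for some m ≥ 0.
Then L(m+1) = 2L(m) + 4 = 2·(2^m − 4) + 4 = 2^{m+1} − 8 + 4 = 2^{m+1} − 4.
This completes the inductive step, so L(n) = 2^n − 4 for all n ≥ 0.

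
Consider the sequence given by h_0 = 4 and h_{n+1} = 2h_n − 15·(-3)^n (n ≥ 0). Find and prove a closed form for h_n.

Claim: h_n = 2^n + 3·(-3)^n.

Base case: h_0 = 4, and 2^0 + 3·(-3)^0 = 1 + 3 = 4.
Assume h_m = 2^m + 3·(-3)^m for some m ≥ 0.
Then h_{m+1} = 2h_m − 15·(-3)^m = 2·(2^m + 3·(-3)^m) − 15·(-3)^m = 2^{m+1} + 6·(-3)^m − 15·(-3)^m = 2^{m+1} − 9·(-3)^m = 2^{m+1} + 3·(-3)^{m+1}.
Hence h_n = 2^n + 3·(-3)^n for every n ≥ 0, by induction.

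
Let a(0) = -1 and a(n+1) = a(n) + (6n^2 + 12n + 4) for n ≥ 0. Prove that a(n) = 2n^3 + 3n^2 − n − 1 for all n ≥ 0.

Base case: a(0) = -1, and 2·0^3 + 3·0^2 − 0 − 1 = -1.
Assume a(j) = 2j^3 + 3j^2 − j − 1.
Then a(j+1) = a(j) + (6j^2 + 12j + 4) = (2j^3 + 3j^2 − j − 1) + (6j^2 + 12j + 4) = 2j^3 + 9j^2 + 11j + 3,
and 2·(j+1)^3 + 3·(j+1)^2 − (j+1) − 1 = 2j^3 + 9j^2 + 11j + 3.
Hence a(n) = 2n^3 + 3n^2 − n − 1 for every n ≥ 0, by induction.

a(n) = 2n^3 + 3n^2 − n − 1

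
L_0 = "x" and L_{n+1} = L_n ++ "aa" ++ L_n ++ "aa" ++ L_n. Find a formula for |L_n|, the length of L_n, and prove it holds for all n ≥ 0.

Claim: |L_n| = 3^{n+1} − 2.

Base case: |L_0| = 1, and 3^{0+1} − 2 = 1.
Assume |L_m| = 3^{m+1} − 2.
Then |L_{m+1}| = 3|L_m| + 4 = 3(3^{m+1} − 2) + 4 = 3^{m+2} − 6 + 4 = 3^{m+2} − 2.
This completes the inductive step, so |L_n| = 3^{n+1} − 2 for all n ≥ 0.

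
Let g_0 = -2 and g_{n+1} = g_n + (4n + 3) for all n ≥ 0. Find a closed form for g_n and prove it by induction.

Claim: g_n = 2n^2 + n − 2.

Base case: g_0 = -2, and 2·0^2 + 0 − 2 = -2.
Assume g_r = 2r^2 + r − 2.
Then g_{r+1} = g_r + (4r + 3) = (2r^2 + r − 2) + (4r + 3) = 2r^2 + 5r + 1,
and 2·(r+1)^2 + (r+1) − 2 = 2r^2 + 5r + 1.
This completes the inductive step, so g_n = 2n^2 + n − 2 for all n ≥ 0.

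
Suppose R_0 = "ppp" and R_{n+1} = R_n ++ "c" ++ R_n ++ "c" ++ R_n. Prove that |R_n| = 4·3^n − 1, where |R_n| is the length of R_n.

Base case: |R_0| = 3, and 4·3^0 − 1 = 3.
Assume |R_k| = 4·3^k − 1.
Then |R_{k+1}| = 3|R_k| + 2 = 3(4·3^k − 1) + 2 = 4·3^{k+1} − 3 + 2 = 4·3^{k+1} − 1.
This completes the inductive step, so |R_n| = 4·3^n − 1 for all n ≥ 0.

|R_n| = 4·3^n − 1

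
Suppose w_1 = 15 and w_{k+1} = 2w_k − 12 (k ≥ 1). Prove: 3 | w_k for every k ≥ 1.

Base case: w_1 = 15 = 3·5, so 3 | w_1.
Assume 3 | w_r, so w_r = 3t for some integer t.
Then w_{r+1} = 2w_r − 12 = 2·(3t) − 12 = 3(2t − 4), so 3 | w_{r+1}.
This completes the inductive step, so 3 | w_k for all k ≥ 1.

3 | w_k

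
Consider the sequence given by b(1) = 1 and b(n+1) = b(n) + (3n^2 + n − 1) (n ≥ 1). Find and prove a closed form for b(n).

Claim: b(n) = n^3 − n^2 − n + 2.

Base case: b(1) = 1, and 1^3 − 1^2 − 1 + 2 = 1.
Assume b(m) = m^3 − m^2 − m + 2.
Then b(m+1) = b(m) + (3m^2 + m − 1) = (m^3 − m^2 − m + 2) + (3m^2 + m − 1) = m^3 + 2m^2 + 1,
and (m+1)^3 − (m+1)^2 − (m+1) + 2 = m^3 + 2m^2 + 1.
This completes the inductive step, so b(n) = n^3 − n^2 − n + 2 for all n ≥ 1.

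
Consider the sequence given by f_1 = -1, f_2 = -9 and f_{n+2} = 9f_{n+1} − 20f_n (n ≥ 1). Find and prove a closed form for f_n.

Claim: f_n = 4^n − 5^n.

Base cases: f_1 = -1 and 4^1 − 5^1 = -1; f_2 = -9 and 4^2 − 5^2 = -9.
Assume f_i = 4^i − 5^i for all 1 ≤ i ≤ j, where j ≥ 2.
Then f_{j+1} = 9f_j − 20f_{j−1} = 9·(4^j − 5^j) − 20·(4^{j−1} − 5^{j−1}) = (9·4 − 20)4^{j−1} − (9·5 − 20)5^{j−1} = 16·4^{j−1} − 25·5^{j−1} = 4^{j+1} − 5^{j+1}.
By strong induction, f_n = 4^n − 5^n for all n ≥ 1.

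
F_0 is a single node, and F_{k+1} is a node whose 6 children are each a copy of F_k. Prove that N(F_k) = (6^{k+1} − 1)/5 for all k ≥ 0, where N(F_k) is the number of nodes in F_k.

Base case: N(F_0) = 1, and (6^{0+1} − 1)/5 = 1.
Assume N(F_r) = (6^{r+1} − 1)/5.
Then N(F_{r+1}) = 1 + 6N(F_r) = 1 + 6·(6^{r+1} − 1)/5 = 1 + (6^{r+2} − 6)/5 = (5 + 6^{r+2} − 6)/5 = (6^{r+2} − 1)/5.
This completes the inductive step, so N(F_k) = (6^{k+1} − 1)/5 for all k ≥ 0.

N(F_k) = (6^{k+1} − 1)/5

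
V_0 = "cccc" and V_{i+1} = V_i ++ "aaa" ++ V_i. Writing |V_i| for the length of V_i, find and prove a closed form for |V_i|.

Claim: |V_i| = 7·2^i − 3.

Base case: |V_0| = 4, and 7·2^0 − 3 = 4.
Assume |V_j| = 7·2^j − 3.
Then |V_{j+1}| = |V_j| + 3 + |V_j| = 2|V_j| + 3 = 2(7·2^j − 3) + 3 = 7·2^{j+1} − 6 + 3 = 7·2^{j+1} − 3.
So the formula holds for j+1, and by induction |V_i| = 7·2^i − 3 for all i ≥ 0.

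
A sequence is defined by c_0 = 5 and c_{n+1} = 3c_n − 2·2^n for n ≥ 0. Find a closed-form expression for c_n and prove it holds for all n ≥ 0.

Claim: c_n = 3·3^n + 2·2^n.

Base case: c_0 = 5, and 3·3^0 + 2·2^0 = 3 + 2 = 5.
Assume c_k = 3·3^k + 2·2^k for some k ≥ 0.
Then c_{k+1} = 3c_k − 2·2^k = 3·(3·3^k + 2·2^k) − 2·2^k = 3·3^{k+1} + 6·2^k − 2·2^k = 3·3^{k+1} + 4·2^k = 3·3^{k+1} + 2·2^{k+1}.
By induction, c_n = 3·3^n + 2·2^n for all n ≥ 0.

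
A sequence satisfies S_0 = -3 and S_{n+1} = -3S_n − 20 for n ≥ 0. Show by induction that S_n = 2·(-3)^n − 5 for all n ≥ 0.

Base case: S_0 = -3, and 2·(-3)^0 − 5 = 2 − 5 = -3.
Assume S_j = 2·(-3)^j − 5 for some j ≥ 0.
Then S_{j+1} = -3S_j − 20 = -3·(2·(-3)^j − 5) − 20 = -6·(-3)^j + 15 − 20 = 2·(-3)^{j+1} − 5.
Hence S_n = 2·(-3)^n − 5 for every n ≥ 0, by induction.

S_n = 2·(-3)^n − 5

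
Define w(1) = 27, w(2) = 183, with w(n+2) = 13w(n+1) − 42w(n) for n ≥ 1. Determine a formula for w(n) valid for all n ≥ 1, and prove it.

Claim: w(n) = 3·7^n + 6^n.

Base cases: w(1) = 27 and 3·7^1 + 6^1 = 27; w(2) = 183 and 3·7^2 + 6^2 = 183.
Assume w(i) = 3·7^i + 6^i for all 1 ≤ i ≤ j, where j ≥ 2.
Then w(j+1) = 13w(j) − 42w(j−1) = 13·(3·7^j + 6^j) − 42·(3·7^{j−1} + 6^{j−1}) = 3·(13·7 − 42)7^{j−1} + (13·6 − 42)6^{j−1} = 147·7^{j−1} + 36·6^{j−1} = 3·7^{j+1} + 6^{j+1}.
So the formula holds for j+1, and by strong induction w(n) = 3·7^n + 6^n for all n ≥ 1.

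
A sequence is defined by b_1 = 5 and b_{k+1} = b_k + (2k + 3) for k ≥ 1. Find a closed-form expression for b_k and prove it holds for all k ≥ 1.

Claim: b_k = k^2 + 2k + 2.

Base case: b_1 = 5, and 1^2 + 2·1 + 2 = 5.
Assume b_m = m^2 + 2m + 2.
Then b_{m+1} = b_m + (2m + 3) = (m^2 + 2m + 2) + (2m + 3) = m^2 + 4m + 5,
and (m+1)^2 + 2·(m+1) + 2 = m^2 + 4m + 5.
This completes the inductive step, so b_k = k^2 + 2k + 2 for all k ≥ 1.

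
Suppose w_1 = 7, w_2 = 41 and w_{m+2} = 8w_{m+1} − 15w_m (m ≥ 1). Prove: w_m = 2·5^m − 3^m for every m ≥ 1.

Base cases: w_1 = 7 and 2·5^1 − 3^1 = 7; w_2 = 41 and 2·5^2 − 3^2 = 41.
Assume w_j = 2·5^j − 3^j for all 1 ≤ j ≤ r, where r ≥ 2.
Then w_{r+1} = 8w_r − 15w_{r−1} = 8·(2·5^r − 3^r) − 15·(2·5^{r−1} − 3^{r−1}) = 2·(8·5 − 15)5^{r−1} − (8·3 − 15)3^{r−1} = 50·5^{r−1} − 9·3^{r−1} = 2·5^{r+1} − 3^{r+1}.
By strong induction, w_m = 2·5^m − 3^m for all m ≥ 1.

w_m = 2·5^m − 3^m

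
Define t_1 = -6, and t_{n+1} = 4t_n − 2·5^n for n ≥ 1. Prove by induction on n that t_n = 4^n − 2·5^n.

Base case: t_1 = -6, and 4^1 − 2·5^1 = 4 − 10 = -6.
Assume t_m = 4^m − 2·5^m for some m ≥ 1.
Then t_{m+1} = 4t_m − 2·5^m = 4·(4^m − 2·5^m) − 2·5^m = 4^{m+1} − 8·5^m − 2·5^m = 4^{m+1} − 10·5^m = 4^{m+1} − 2·5^{m+1}.
This completes the inductive step, so t_n = 4^n − 2·5^n for all n ≥ 1.

t_n = 4^n − 2·5^n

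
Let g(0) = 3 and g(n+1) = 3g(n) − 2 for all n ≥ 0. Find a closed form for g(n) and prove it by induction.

Claim: g(n) = 2·3^n + 1.

Base case: g(0) = 3, and 2·3^0 + 1 = 2 + 1 = 3.
Assume g(k) = 2·3^k + 1 for some k ≥ 0.
Then g(k+1) = 3g(k) − 2 = 3·(2·3^k + 1) − 2 = 6·3^k + 3 − 2 = 2·3^{k+1} + 1.
By induction, g(n) = 2·3^n + 1 for all n ≥ 0.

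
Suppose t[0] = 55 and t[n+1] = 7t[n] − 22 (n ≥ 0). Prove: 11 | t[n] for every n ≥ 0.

Base case: t[0] = 55 = 11·5, so 11 | t[0].
Assume 11 | t[r], so t[r] = 11s for some integer s.
Then t[r+1] = 7t[r] − 22 = 7·(11s) − 22 = 11(7s − 2), so 11 | t[r+1].
By induction, 11 | t[n] for all n ≥ 0.

11 | t[n]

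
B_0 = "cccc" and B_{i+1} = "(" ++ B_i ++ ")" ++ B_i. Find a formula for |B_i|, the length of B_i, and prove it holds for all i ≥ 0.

Claim: |B_i| = 6·2^i − 2.

Base case: |B_0| = 4, and 6·2^0 − 2 = 4.
Assume |B_k| = 6·2^k − 2.
Then |B_{k+1}| = 1 + |B_k| + 1 + |B_k| = 2|B_k| + 2 = 2(6·2^k − 2) + 2 = 6·2^{k+1} − 4 + 2 = 6·2^{k+1} − 2.
So the formula holds for k+1, and by induction |B_i| = 6·2^i − 2 for all i ≥ 0.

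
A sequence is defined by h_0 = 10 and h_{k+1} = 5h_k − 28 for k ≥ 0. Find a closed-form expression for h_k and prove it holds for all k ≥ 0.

Claim: h_k = 3·5^k + 7.

Base case: h_0 = 10, and 3·5^0 + 7 = 3 + 7 = 10.
Assume h_m = 3·5^m + 7 for some m ≥ 0.
Then h_{m+1} = 5h_m − 28 = 5·(3·5^m + 7) − 28 = 15·5^m + 35 − 28 = 3·5^{m+1} + 7.
This completes the inductive step, so h_k = 3·5^k + 7 for all k ≥ 0.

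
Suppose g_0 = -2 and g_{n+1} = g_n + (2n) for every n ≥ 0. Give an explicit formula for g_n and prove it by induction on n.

Claim: g_n = n^2 − n − 2.

Base case: g_0 = -2, and 0^2 − 0 − 2 = -2.
Assume g_r = r^2 − r − 2.
Then g_{r+1} = g_r + (2r) = (r^2 − r − 2) + (2r) = r^2 + r − 2,
and (r+1)^2 − (r+1) − 2 = r^2 + r − 2.
By induction, g_n = n^2 − n − 2 for all n ≥ 0.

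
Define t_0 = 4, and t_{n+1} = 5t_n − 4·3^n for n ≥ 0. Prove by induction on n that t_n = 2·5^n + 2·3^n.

Base case: t_0 = 4, and 2·5^0 + 2·3^0 = 2 + 2 = 4.
Assume t_k = 2·5^k + 2·3^k for some k ≥ 0.
Then t_{k+1} = 5t_k − 4·3^k = 5·(2·5^k + 2·3^k) − 4·3^k = 2·5^{k+1} + 10·3^k − 4·3^k = 2·5^{k+1} + 6·3^k = 2·5^{k+1} + 2·3^{k+1}.
This completes the inductive step, so t_n = 2·5^n + 2·3^n for all n ≥ 0.

t_n = 2·5^n + 2·3^n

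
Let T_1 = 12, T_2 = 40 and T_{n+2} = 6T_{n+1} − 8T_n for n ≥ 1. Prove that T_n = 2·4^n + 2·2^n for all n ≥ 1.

Base cases: T_1 = 12 and 2·4^1 + 2·2^1 = 12; T_2 = 40 and 2·4^2 + 2·2^2 = 40.
Assume T_j = 2·4^j + 2·2^j for all 1 ≤ j ≤ k, where k ≥ 2.
Then T_{k+1} = 6T_k − 8T_{k−1} = 6·(2·4^k + 2·2^k) − 8·(2·4^{k−1} + 2·2^{k−1}) = 2·(6·4 − 8)4^{k−1} + 2·(6·2 − 8)2^{k−1} = 32·4^{k−1} + 8·2^{k−1} = 2·4^{k+1} + 2·2^{k+1}.
This completes the inductive step, so T_n = 2·4^n + 2·2^n for all n ≥ 1.

T_n = 2·4^n + 2·2^n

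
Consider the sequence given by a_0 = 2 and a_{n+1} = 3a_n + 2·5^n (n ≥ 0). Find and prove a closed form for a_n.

Claim: a_n = 3^n + 5^n.

Base case: a_0 = 2, and 3^0 + 5^0 = 1 + 1 = 2.
Assume a_r = 3^r + 5^r for some r ≥ 0.
Then a_{r+1} = 3a_r + 2·5^r = 3·(3^r + 5^r) + 2·5^r = 3^{r+1} + 3·5^r + 2·5^r = 3^{r+1} + 5·5^r = 3^{r+1} + 5^{r+1}.
Hence a_n = 3^n + 5^n for every n ≥ 0, by induction.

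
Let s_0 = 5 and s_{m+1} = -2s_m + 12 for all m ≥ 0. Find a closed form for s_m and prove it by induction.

Claim: s_m = (-2)^m + 4.

Base case: s_0 = 5, and (-2)^0 + 4 = 1 + 4 = 5.
Assume s_j = (-2)^j + 4 for some j ≥ 0.
Then s_{j+1} = -2s_j + 12 = -2·((-2)^j + 4) + 12 = -2·(-2)^j − 8 + 12 = (-2)^{j+1} + 4.
This completes the inductive step, so s_m = (-2)^m + 4 for all m ≥ 0.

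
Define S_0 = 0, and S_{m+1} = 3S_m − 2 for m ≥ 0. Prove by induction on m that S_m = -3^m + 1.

Base case: S_0 = 0, and -3^0 + 1 = -1 + 1 = 0.
Assume S_j = -3^j + 1 for some j ≥ 0.
Then S_{j+1} = 3S_j − 2 = 3·(-3^j + 1) − 2 = -3^{j+1} + 3 − 2 = -3^{j+1} + 1.
This completes the inductive step, so S_m = -3^m + 1 for all m ≥ 0.

S_m = -3^m + 1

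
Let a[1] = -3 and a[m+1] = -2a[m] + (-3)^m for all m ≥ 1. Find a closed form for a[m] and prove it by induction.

Claim: a[m] = 3·(-2)^m − (-3)^m.

Base case: a[1] = -3, and 3·(-2)^1 − (-3)^1 = -6 + 3 = -3.
Assume a[r] = 3·(-2)^r − (-3)^r for some r ≥ 1.
Then a[r+1] = -2a[r] + (-3)^r = -2·(3·(-2)^r − (-3)^r) + (-3)^r = 3·(-2)^{r+1} + 2·(-3)^r + (-3)^r = 3·(-2)^{r+1} + 3·(-3)^r = 3·(-2)^{r+1} − (-3)^{r+1}.
So the formula holds for r+1, and by induction a[m] = 3·(-2)^m − (-3)^m for all m ≥ 1.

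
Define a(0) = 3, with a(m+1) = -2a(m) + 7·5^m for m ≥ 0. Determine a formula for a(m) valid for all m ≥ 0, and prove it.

Claim: a(m) = 2·(-2)^m + 5^m.

Base case: a(0) = 3, and 2·(-2)^0 + 5^0 = 2 + 1 = 3.
Assume a(r) = 2·(-2)^r + 5^r for some r ≥ 0.
Then a(r+1) = -2a(r) + 7·5^r = -2·(2·(-2)^r + 5^r) + 7·5^r = 2·(-2)^{r+1} − 2·5^r + 7·5^r = 2·(-2)^{r+1} + 5·5^r = 2·(-2)^{r+1} + 5^{r+1}.
Hence a(m) = 2·(-2)^m + 5^m for every m ≥ 0, by induction.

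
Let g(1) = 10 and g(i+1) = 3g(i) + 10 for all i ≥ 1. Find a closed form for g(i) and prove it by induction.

Claim: g(i) = 5·3^i − 5.

Base case: g(1) = 10, and 5·3^1 − 5 = 15 − 5 = 10.
Assume g(j) = 5·3^j − 5 for some j ≥ 1.
Then g(j+1) = 3g(j) + 10 = 3·(5·3^j − 5) + 10 = 15·3^j − 15 + 10 = 5·3^{j+1} − 5.
So the formula holds for j+1, and by induction g(i) = 5·3^i − 5 for all i ≥ 1.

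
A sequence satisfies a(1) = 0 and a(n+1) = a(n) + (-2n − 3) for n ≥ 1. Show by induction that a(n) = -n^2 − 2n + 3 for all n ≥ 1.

Base case: a(1) = 0, and -1^2 − 2·1 + 3 = 0.
Assume a(r) = -r^2 − 2r + 3.
Then a(r+1) = a(r) + (-2r − 3) = (-r^2 − 2r + 3) + (-2r − 3) = -r^2 − 4r,
and -(r+1)^2 − 2·(r+1) + 3 = -r^2 − 4r.
By induction, a(n) = -n^2 − 2n + 3 for all n ≥ 1.

a(n) = -n^2 − 2n + 3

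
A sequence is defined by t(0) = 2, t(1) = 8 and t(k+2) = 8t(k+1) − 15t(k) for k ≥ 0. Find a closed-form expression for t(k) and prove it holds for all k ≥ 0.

Claim: t(k) = 3^k + 5^k.

Base cases: t(0) = 2 and 3^0 + 5^0 = 2; t(1) = 8 and 3^1 + 5^1 = 8.
Assume t(j) = 3^j + 5^j for all 0 ≤ j ≤ r, where r ≥ 1.
Then t(r+1) = 8t(r) − 15t(r−1) = 8·(3^r + 5^r) − 15·(3^{r−1} + 5^{r−1}) = (8·3 − 15)3^{r−1} + (8·5 − 15)5^{r−1} = 9·3^{r−1} + 25·5^{r−1} = 3^{r+1} + 5^{r+1}.
Hence t(k) = 3^k + 5^k for every k ≥ 0, by strong induction.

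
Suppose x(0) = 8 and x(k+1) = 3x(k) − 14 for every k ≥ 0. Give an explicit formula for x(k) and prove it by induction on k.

Claim: x(k) = 3^k + 7.

Base case: x(0) = 8, and 3^0 + 7 = 1 + 7 = 8.
Assume x(m) = 3^m + 7 for some m ≥ 0.
Then x(m+1) = 3x(m) − 14 = 3·(3^m + 7) − 14 = 3^{m+1} + 21 − 14 = 3^{m+1} + 7.
Hence x(k) = 3^k + 7 for every k ≥ 0, by induction.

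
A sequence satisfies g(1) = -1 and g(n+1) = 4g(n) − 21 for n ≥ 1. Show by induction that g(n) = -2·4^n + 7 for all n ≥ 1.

Base case: g(1) = -1, and -2·4^1 + 7 = -8 + 7 = -1.
Assume g(k) = -2·4^k + 7 for some k ≥ 1.
Then g(k+1) = 4g(k) − 21 = 4·(-2·4^k + 7) − 21 = -8·4^k + 28 − 21 = -2·4^{k+1} + 7.
Hence g(n) = -2·4^n + 7 for every n ≥ 1, by induction.

g(n) = -2·4^n + 7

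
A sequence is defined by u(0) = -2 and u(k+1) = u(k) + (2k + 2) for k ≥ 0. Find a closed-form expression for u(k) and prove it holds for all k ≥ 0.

Claim: u(k) = k^2 + k − 2.

Base case: u(0) = -2, and 0^2 + 0 − 2 = -2.
Assume u(r) = r^2 + r − 2.
Then u(r+1) = u(r) + (2r + 2) = (r^2 + r − 2) + (2r + 2) = r^2 + 3r,
and (r+1)^2 + (r+1) − 2 = r^2 + 3r.
By induction, u(k) = k^2 + k − 2 for all k ≥ 0.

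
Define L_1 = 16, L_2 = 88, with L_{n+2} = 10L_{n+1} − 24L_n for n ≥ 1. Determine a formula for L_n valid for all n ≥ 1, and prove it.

Claim: L_n = 4^n + 2·6^n.

Base cases: L_1 = 16 and 4^1 + 2·6^1 = 16; L_2 = 88 and 4^2 + 2·6^2 = 88.
Assume L_j = 4^j + 2·6^j for all 1 ≤ j ≤ k, where k ≥ 2.
Then L_{k+1} = 10L_k − 24L_{k−1} = 10·(4^k + 2·6^k) − 24·(4^{k−1} + 2·6^{k−1}) = (10·4 − 24)4^{k−1} + 2·(10·6 − 24)6^{k−1} = 16·4^{k−1} + 72·6^{k−1} = 4^{k+1} + 2·6^{k+1}.
Hence L_n = 4^n + 2·6^n for every n ≥ 1, by strong induction.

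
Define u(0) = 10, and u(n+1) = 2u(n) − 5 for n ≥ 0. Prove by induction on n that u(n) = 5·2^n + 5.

Base case: u(0) = 10, and 5·2^0 + 5 = 5 + 5 = 10.
Assume u(m) = 5·2^m + 5 for some m ≥ 0.
Then u(m+1) = 2u(m) − 5 = 2·(5·2^m + 5) − 5 = 10·2^m + 10 − 5 = 5·2^{m+1} + 5.
Hence u(n) = 5·2^n + 5 for every n ≥ 0, by induction.

u(n) = 5·2^n + 5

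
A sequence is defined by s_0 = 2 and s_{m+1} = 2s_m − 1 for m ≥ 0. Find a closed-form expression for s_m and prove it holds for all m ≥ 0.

Claim: s_m = 2^m + 1.

Base case: s_0 = 2, and 2^0 + 1 = 1 + 1 = 2.
Assume s_r = 2^r + 1 for some r ≥ 0.
Then s_{r+1} = 2s_r − 1 = 2·(2^r + 1) − 1 = 2^{r+1} + 2 − 1 = 2^{r+1} + 1.
By induction, s_m = 2^m + 1 for all m ≥ 0.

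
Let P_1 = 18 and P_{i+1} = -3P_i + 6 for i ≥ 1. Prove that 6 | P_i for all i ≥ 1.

Base case: P_1 = 18 = 6·3, so 6 | P_1.
Assume 6 | P_m, so P_m = 6t for some integer t.
Then P_{m+1} = -3P_m + 6 = -3·(6t) + 6 = 6(-3t + 1), so 6 | P_{m+1}.
This completes the inductive step, so 6 | P_i for all i ≥ 1.

6 | P_i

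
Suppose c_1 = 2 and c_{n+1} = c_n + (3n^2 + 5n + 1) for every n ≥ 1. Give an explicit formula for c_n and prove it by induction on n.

Claim: c_n = n^3 + n^2 − n + 1.

Base case: c_1 = 2, and 1^3 + 1^2 − 1 + 1 = 2.
Assume c_j = j^3 + j^2 − j + 1.
Then c_{j+1} = c_j + (3j^2 + 5j + 1) = (j^3 + j^2 − j + 1) + (3j^2 + 5j + 1) = j^3 + 4j^2 + 4j + 2,
and (j+1)^3 + (j+1)^2 − (j+1) + 1 = j^3 + 4j^2 + 4j + 2.
By induction, c_n = n^3 + n^2 − n + 1 for all n ≥ 1.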